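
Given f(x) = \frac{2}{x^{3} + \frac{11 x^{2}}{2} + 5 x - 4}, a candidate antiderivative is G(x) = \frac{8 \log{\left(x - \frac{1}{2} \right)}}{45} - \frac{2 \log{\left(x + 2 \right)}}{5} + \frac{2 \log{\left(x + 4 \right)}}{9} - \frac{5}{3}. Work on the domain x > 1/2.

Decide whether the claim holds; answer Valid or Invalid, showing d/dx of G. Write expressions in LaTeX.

Valid. The derivative of G reproduces f.

d/dx[G] = \frac{4}{2 x^{3} + 11 x^{2} + 10 x - 8}
This equals f(x) exactly, so the claim holds.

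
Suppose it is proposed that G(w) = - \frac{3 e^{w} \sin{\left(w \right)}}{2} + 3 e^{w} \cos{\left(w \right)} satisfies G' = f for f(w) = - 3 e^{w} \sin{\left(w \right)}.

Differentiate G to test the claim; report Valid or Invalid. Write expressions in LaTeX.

d/dw[G] = - \frac{9 e^{w} \sin{\left(w \right)}}{2} + \frac{3 e^{w} \cos{\left(w \right)}}{2}
d/dw[G] - f(w) = - \frac{3 e^{w} \sin{\left(w \right)}}{2} + \frac{3 e^{w} \cos{\left(w \right)}}{2} != 0.

Invalid: d/dw[G] - f = - \frac{3 e^{w} \sin{\left(w \right)}}{2} + \frac{3 e^{w} \cos{\left(w \right)}}{2}, which is not 0.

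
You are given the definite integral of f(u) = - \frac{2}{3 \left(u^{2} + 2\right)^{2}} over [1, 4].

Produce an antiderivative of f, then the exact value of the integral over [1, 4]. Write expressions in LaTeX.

Recover f(u) by differentiating a candidate F(u); any mismatch rules it out.
F(u) = - \frac{2 u}{12 u^{2} + 24} - \frac{\sqrt{2} \operatorname{atan}{\left(\frac{\sqrt{2} u}{2} \right)}}{12} is an antiderivative of f.
Check: d/du[- \frac{2 u}{12 u^{2} + 24} - \frac{\sqrt{2} \operatorname{atan}{\left(\frac{\sqrt{2} u}{2} \right)}}{12}] = - \frac{2}{3 u^{4} + 12 u^{2} + 12}, which equals f(u).
F(4) = - \frac{\sqrt{2} \operatorname{atan}{\left(2 \sqrt{2} \right)}}{12} - \frac{1}{27}; F(1) = - \frac{\sqrt{2} \operatorname{atan}{\left(\frac{\sqrt{2}}{2} \right)}}{12} - \frac{1}{18}.
Integral = F(4) - F(1) = - \frac{\sqrt{2} \operatorname{atan}{\left(2 \sqrt{2} \right)}}{12} + \frac{1}{54} + \frac{\sqrt{2} \operatorname{atan}{\left(\frac{\sqrt{2}}{2} \right)}}{12}.

Antiderivative: F(u) = - \frac{2 u}{12 u^{2} + 24} - \frac{\sqrt{2} \operatorname{atan}{\left(\frac{\sqrt{2} u}{2} \right)}}{12}; value = - \frac{\sqrt{2} \operatorname{atan}{\left(2 \sqrt{2} \right)}}{12} + \frac{1}{54} + \frac{\sqrt{2} \operatorname{atan}{\left(\frac{\sqrt{2}}{2} \right)}}{12}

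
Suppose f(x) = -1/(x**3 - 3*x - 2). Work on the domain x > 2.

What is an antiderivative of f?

An antiderivative is F(x) = (-x*log(x - 2) + x*log(x + 1) - log(x - 2) + log(x + 1) - 3)/(9*(x + 1)).

The denominator factors as (x - 2)*(x + 1)**2; partial fractions split f into directly integrable pieces: 1/(9*(x + 1)) + 1/(3*(x + 1)**2) - 1/(9*(x - 2)).
Check: d/dx[(-x*log(x - 2) + x*log(x + 1) - log(x - 2) + log(x + 1) - 3)/(9*(x + 1))] = -1/(x**3 - 3*x - 2) = f(x).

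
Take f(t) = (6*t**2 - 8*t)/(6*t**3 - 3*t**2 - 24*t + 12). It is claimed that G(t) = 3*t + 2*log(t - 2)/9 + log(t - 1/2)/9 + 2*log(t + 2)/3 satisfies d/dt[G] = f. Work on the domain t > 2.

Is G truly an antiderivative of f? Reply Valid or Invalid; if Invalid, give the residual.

d/dt[G] = (18*t**3 - 3*t**2 - 80*t + 36)/(6*t**3 - 3*t**2 - 24*t + 12)
d/dt[G] - f(t) = 3 != 0.

Invalid: d/dt[G] - f = 3, which is not 0.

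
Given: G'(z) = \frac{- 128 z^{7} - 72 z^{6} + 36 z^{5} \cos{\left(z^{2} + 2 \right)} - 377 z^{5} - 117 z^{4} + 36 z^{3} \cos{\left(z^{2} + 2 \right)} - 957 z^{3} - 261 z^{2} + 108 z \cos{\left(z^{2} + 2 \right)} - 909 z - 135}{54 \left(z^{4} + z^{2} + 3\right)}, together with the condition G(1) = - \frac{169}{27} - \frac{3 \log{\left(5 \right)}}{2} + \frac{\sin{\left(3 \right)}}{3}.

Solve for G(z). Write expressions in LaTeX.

Recover the given G'(z) by differentiating a candidate G(z); any mismatch rules it out.
A general antiderivative is - \frac{\left(\frac{4 z^{2}}{3} + \frac{z}{2} + \frac{5}{2}\right)^{2}}{3} - \frac{3 \log{\left(z^{4} + z^{2} + 3 \right)}}{2} + \frac{\sin{\left(z^{2} + 2 \right)}}{3} + C.
The condition gives C = - \frac{169}{27} - \frac{3 \log{\left(5 \right)}}{2} + \frac{\sin{\left(3 \right)}}{3} - (- \frac{169}{27} - \frac{3 \log{\left(5 \right)}}{2} + \frac{\sin{\left(3 \right)}}{3}) = 0.
So G(z) = - \frac{\left(\frac{4 z^{2}}{3} + \frac{z}{2} + \frac{5}{2}\right)^{2}}{3} - \frac{3 \log{\left(z^{4} + z^{2} + 3 \right)}}{2} + \frac{\sin{\left(z^{2} + 2 \right)}}{3}.
Check: d/dz[- \frac{\left(\frac{4 z^{2}}{3} + \frac{z}{2} + \frac{5}{2}\right)^{2}}{3} - \frac{3 \log{\left(z^{4} + z^{2} + 3 \right)}}{2} + \frac{\sin{\left(z^{2} + 2 \right)}}{3}] = \frac{- 128 z^{7} - 72 z^{6} + 36 z^{5} \cos{\left(z^{2} + 2 \right)} - 377 z^{5} - 117 z^{4} + 36 z^{3} \cos{\left(z^{2} + 2 \right)} - 957 z^{3} - 261 z^{2} + 108 z \cos{\left(z^{2} + 2 \right)} - 909 z - 135}{54 z^{4} + 54 z^{2} + 162}, which equals G'(z).

G(z) = - \frac{\left(\frac{4 z^{2}}{3} + \frac{z}{2} + \frac{5}{2}\right)^{2}}{3} - \frac{3 \log{\left(z^{4} + z^{2} + 3 \right)}}{2} + \frac{\sin{\left(z^{2} + 2 \right)}}{3}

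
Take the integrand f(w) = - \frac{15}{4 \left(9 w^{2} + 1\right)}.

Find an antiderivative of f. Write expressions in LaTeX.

For F(w) to be correct the identity F'(w) - f(w) = 0 must hold.
Check: d/dw[- \frac{5 \operatorname{atan}{\left(3 w \right)}}{4}] = - \frac{15}{36 w^{2} + 4}, which equals f(w).

An antiderivative is F(w) = - \frac{5 \operatorname{atan}{\left(3 w \right)}}{4}.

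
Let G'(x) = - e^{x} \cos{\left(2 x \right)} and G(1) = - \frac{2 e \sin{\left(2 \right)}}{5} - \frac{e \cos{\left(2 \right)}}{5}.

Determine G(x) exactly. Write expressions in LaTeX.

Check a candidate G(x) by differentiating: d/dx[G] must match the given G'(x).
A general antiderivative is - \frac{2 e^{x} \sin{\left(2 x \right)}}{5} - \frac{e^{x} \cos{\left(2 x \right)}}{5} + C.
The condition gives C = - \frac{2 e \sin{\left(2 \right)}}{5} - \frac{e \cos{\left(2 \right)}}{5} - (- \frac{2 e \sin{\left(2 \right)}}{5} - \frac{e \cos{\left(2 \right)}}{5}) = 0.
So G(x) = - \frac{2 e^{x} \sin{\left(2 x \right)}}{5} - \frac{e^{x} \cos{\left(2 x \right)}}{5}.
Check: d/dx[- \frac{2 e^{x} \sin{\left(2 x \right)}}{5} - \frac{e^{x} \cos{\left(2 x \right)}}{5}] = - e^{x} \cos{\left(2 x \right)} = G'(x).

G(x) = - \frac{2 e^{x} \sin{\left(2 x \right)}}{5} - \frac{e^{x} \cos{\left(2 x \right)}}{5}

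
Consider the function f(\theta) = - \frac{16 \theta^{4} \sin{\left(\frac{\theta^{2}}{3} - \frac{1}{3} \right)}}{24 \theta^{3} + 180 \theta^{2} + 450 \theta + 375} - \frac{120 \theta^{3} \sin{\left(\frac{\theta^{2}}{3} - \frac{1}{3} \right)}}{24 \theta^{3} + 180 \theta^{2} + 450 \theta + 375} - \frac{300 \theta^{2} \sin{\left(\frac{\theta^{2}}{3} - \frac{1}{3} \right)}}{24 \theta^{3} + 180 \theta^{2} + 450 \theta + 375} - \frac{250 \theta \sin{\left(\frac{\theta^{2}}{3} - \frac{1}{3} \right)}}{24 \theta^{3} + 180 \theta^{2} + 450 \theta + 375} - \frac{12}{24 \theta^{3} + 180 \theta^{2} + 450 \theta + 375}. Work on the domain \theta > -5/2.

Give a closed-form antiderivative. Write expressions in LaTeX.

An antiderivative is F(\theta) = \cos{\left(\frac{\theta^{2}}{3} - \frac{1}{3} \right)} + \frac{1}{\left(2 \theta + 5\right)^{2}}.

Integrate term by term and add the pieces.
Check: d/d\theta[\cos{\left(\frac{\theta^{2}}{3} - \frac{1}{3} \right)} + \frac{1}{\left(2 \theta + 5\right)^{2}}] = \frac{- 16 \theta^{4} \sin{\left(\frac{\theta^{2}}{3} - \frac{1}{3} \right)} - 120 \theta^{3} \sin{\left(\frac{\theta^{2}}{3} - \frac{1}{3} \right)} - 300 \theta^{2} \sin{\left(\frac{\theta^{2}}{3} - \frac{1}{3} \right)} - 250 \theta \sin{\left(\frac{\theta^{2}}{3} - \frac{1}{3} \right)} - 12}{24 \theta^{3} + 180 \theta^{2} + 450 \theta + 375}, which equals f(\theta).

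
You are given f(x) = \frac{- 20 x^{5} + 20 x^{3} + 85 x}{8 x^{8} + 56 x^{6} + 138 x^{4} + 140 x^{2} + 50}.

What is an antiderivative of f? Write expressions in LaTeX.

Recover f(x) by differentiating a candidate F(x); any mismatch rules it out.
Check: d/dx[- \frac{5}{4 x^{2} + 4} + \frac{5}{2 \left(x^{2} + \frac{5}{2}\right)}] = \frac{- 20 x^{5} + 20 x^{3} + 85 x}{8 x^{8} + 56 x^{6} + 138 x^{4} + 140 x^{2} + 50} = f(x).

An antiderivative is F(x) = - \frac{5}{4 x^{2} + 4} + \frac{5}{2 \left(x^{2} + \frac{5}{2}\right)}.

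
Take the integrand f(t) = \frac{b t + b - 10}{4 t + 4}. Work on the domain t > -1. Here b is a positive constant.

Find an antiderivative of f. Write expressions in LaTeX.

Differentiate the proposed F(t) back; it has to land on f(t) exactly.
Check: d/dt[\frac{b t - 10 \log{\left(t + 1 \right)}}{4}] = \frac{b t + b - 10}{4 t + 4} = f(t).

An antiderivative is F(t) = \frac{b t - 10 \log{\left(t + 1 \right)}}{4}.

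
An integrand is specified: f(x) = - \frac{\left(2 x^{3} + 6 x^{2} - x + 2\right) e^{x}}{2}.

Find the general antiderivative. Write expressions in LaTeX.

Recognize the product-rule pattern: f = u'v + uv' with u = - x^{3} + \frac{x}{2} - \frac{3}{2}, v = e^{x}, so integration by parts undoes it.
Check: d/dx[\frac{\left(- 2 x^{3} + x - 3\right) e^{x}}{2}] = - x^{3} e^{x} - 3 x^{2} e^{x} + \frac{x e^{x}}{2} - e^{x}, which equals f(x).

F(x) = \frac{\left(- 2 x^{3} + x - 3\right) e^{x}}{2} + C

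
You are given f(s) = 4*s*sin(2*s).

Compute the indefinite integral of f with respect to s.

F(s) = -2*s*cos(2*s) + sin(2*s) + C

Since d/ds undoes antidifferentiation here, F'(s) = f(s) is required of F(s).
Check: d/ds[-2*s*cos(2*s) + sin(2*s)] = 4*s*sin(2*s) = f(s).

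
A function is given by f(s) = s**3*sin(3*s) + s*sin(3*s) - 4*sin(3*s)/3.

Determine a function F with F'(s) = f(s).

Integrate term by term and add the pieces.
Check: d/ds[-s**3*cos(3*s)/3 + s**2*sin(3*s)/3 - s*cos(3*s)/9 + sin(3*s)/27 + 4*cos(3*s)/9] = s**3*sin(3*s) + s*sin(3*s) - 4*sin(3*s)/3 = f(s).

An antiderivative is F(s) = -s**3*cos(3*s)/3 + s**2*sin(3*s)/3 - s*cos(3*s)/9 + sin(3*s)/27 + 4*cos(3*s)/9.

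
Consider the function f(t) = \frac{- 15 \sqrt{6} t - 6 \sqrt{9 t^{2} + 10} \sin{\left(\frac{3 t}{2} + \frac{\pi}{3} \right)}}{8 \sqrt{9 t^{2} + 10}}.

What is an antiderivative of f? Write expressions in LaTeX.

Any candidate F(t) must reproduce f(t) exactly when differentiated.
Check: d/dt[- \frac{5 \sqrt{6} \sqrt{9 t^{2} + 10}}{24} + \frac{\cos{\left(\frac{3 t}{2} + \frac{\pi}{3} \right)}}{2}] = \frac{- 15 \sqrt{6} t - 6 \sqrt{9 t^{2} + 10} \sin{\left(\frac{3 t}{2} + \frac{\pi}{3} \right)}}{8 \sqrt{9 t^{2} + 10}} = f(t).

An antiderivative is F(t) = - \frac{5 \sqrt{6} \sqrt{9 t^{2} + 10}}{24} + \frac{\cos{\left(\frac{3 t}{2} + \frac{\pi}{3} \right)}}{2}.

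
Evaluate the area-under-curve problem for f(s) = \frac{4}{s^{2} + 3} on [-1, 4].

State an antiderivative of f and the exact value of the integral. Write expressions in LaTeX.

Antiderivative: F(s) = \frac{4 \sqrt{3} \operatorname{atan}{\left(\frac{\sqrt{3} s}{3} \right)}}{3}; value = \frac{2 \sqrt{3} \pi}{9} + \frac{4 \sqrt{3} \operatorname{atan}{\left(\frac{4 \sqrt{3}}{3} \right)}}{3}

A first test for any F(s): its s-derivative must equal f(s) identically.
F(s) = \frac{4 \sqrt{3} \operatorname{atan}{\left(\frac{\sqrt{3} s}{3} \right)}}{3} is an antiderivative of f.
Check: d/ds[\frac{4 \sqrt{3} \operatorname{atan}{\left(\frac{\sqrt{3} s}{3} \right)}}{3}] = \frac{4}{s^{2} + 3} = f(s).
F(4) = \frac{4 \sqrt{3} \operatorname{atan}{\left(\frac{4 \sqrt{3}}{3} \right)}}{3}; F(-1) = - \frac{2 \sqrt{3} \pi}{9}.
Integral = F(4) - F(-1) = \frac{2 \sqrt{3} \pi}{9} + \frac{4 \sqrt{3} \operatorname{atan}{\left(\frac{4 \sqrt{3}}{3} \right)}}{3}.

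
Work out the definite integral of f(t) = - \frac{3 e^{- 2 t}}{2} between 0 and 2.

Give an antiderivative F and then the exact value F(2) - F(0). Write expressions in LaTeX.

Check any antiderivative F(t) by computing F'(t) and comparing it with f(t).
F(t) = \frac{3 e^{- 2 t}}{4} is an antiderivative of f.
Check: d/dt[\frac{3 e^{- 2 t}}{4}] = - \frac{3 e^{- 2 t}}{2} = f(t).
F(2) = \frac{3}{4 e^{4}}; F(0) = \frac{3}{4}.
Integral = F(2) - F(0) = - \frac{3}{4} + \frac{3}{4 e^{4}}.

Antiderivative: F(t) = \frac{3 e^{- 2 t}}{4}; value = - \frac{3}{4} + \frac{3}{4 e^{4}}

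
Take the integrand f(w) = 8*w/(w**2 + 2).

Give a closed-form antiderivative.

f matches the chain-rule pattern g'(h)*h' with inner function h(w) = w**2 + 2; substituting u = h(w) collapses the integral.
Check: d/dw[4*log(w**2 + 2)] = 8*w/(w**2 + 2) = f(w).

An antiderivative is F(w) = 4*log(w**2 + 2).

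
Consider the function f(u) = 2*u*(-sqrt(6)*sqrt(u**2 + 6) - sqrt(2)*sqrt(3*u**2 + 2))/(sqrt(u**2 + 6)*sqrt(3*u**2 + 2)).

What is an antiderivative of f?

Any candidate F(u) must reproduce f(u) exactly when differentiated.
Check: d/du[-2*(3*sqrt(2)*sqrt(u**2 + 6) + sqrt(6)*sqrt(3*u**2 + 2))/3] = (-2*sqrt(6)*u*sqrt(u**2 + 6) - 2*sqrt(2)*u*sqrt(3*u**2 + 2))/(sqrt(u**2 + 6)*sqrt(3*u**2 + 2)), which equals f(u).

An antiderivative is F(u) = -2*(3*sqrt(2)*sqrt(u**2 + 6) + sqrt(6)*sqrt(3*u**2 + 2))/3.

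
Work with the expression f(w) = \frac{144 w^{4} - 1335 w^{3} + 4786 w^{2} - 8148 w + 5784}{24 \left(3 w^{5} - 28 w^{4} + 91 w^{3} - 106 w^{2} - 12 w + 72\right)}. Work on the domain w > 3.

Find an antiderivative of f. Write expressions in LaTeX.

An antiderivative F(w) passes only if d/dw[F] lands on f(w) exactly.
Check: d/dw[2 \log{\left(3 w + 2 \right)} - \frac{4}{3 w - 6} - \frac{1}{4 \left(2 w - 6\right)}] = \frac{144 w^{4} - 1335 w^{3} + 4786 w^{2} - 8148 w + 5784}{72 w^{5} - 672 w^{4} + 2184 w^{3} - 2544 w^{2} - 288 w + 1728}, which equals f(w).

An antiderivative is F(w) = 2 \log{\left(3 w + 2 \right)} - \frac{4}{3 w - 6} - \frac{1}{4 \left(2 w - 6\right)}.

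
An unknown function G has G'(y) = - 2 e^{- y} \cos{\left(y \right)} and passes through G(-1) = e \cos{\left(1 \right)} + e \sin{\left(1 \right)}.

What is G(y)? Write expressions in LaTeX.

G(y) = \left(- \sin{\left(y \right)} + \cos{\left(y \right)}\right) e^{- y}

A candidate passes only if d/dy[G] lands on the given G'(y) exactly.
A general antiderivative is - e^{- y} \sin{\left(y \right)} + e^{- y} \cos{\left(y \right)} + C.
The condition gives C = e \cos{\left(1 \right)} + e \sin{\left(1 \right)} - (e \cos{\left(1 \right)} + e \sin{\left(1 \right)}) = 0.
So G(y) = \left(- \sin{\left(y \right)} + \cos{\left(y \right)}\right) e^{- y}.
Check: d/dy[\left(- \sin{\left(y \right)} + \cos{\left(y \right)}\right) e^{- y}] = - 2 e^{- y} \cos{\left(y \right)} = G'(y).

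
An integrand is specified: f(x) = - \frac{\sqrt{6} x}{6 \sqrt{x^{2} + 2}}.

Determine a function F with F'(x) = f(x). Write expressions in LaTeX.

An antiderivative is F(x) = - \frac{\sqrt{\frac{3 x^{2}}{2} + 3}}{3}.

f matches the chain-rule pattern g'(h)*h' with inner function h(x) = \frac{3 x^{2}}{2} + 3; substituting u = h(x) collapses the integral.
Check: d/dx[- \frac{\sqrt{\frac{3 x^{2}}{2} + 3}}{3}] = - \frac{\sqrt{6} x}{6 \sqrt{x^{2} + 2}} = f(x).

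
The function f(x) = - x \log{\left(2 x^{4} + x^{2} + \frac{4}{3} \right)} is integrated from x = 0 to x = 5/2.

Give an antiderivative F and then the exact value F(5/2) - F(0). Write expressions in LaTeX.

Antiderivative: F(x) = - \frac{x^{2} \log{\left(2 x^{4} + x^{2} + \frac{4}{3} \right)}}{2} + x^{2} - \frac{\log{\left(x^{4} + \frac{x^{2}}{2} + \frac{2}{3} \right)}}{8} - \frac{\sqrt{87} \operatorname{atan}{\left(\frac{4 \sqrt{87} x^{2}}{29} + \frac{\sqrt{87}}{29} \right)}}{12}; value = - \frac{25 \log{\left(\frac{2057}{24} \right)}}{8} - \frac{\sqrt{87} \operatorname{atan}{\left(\frac{26 \sqrt{87}}{29} \right)}}{12} - \frac{\log{\left(\frac{2057}{48} \right)}}{8} + \frac{\log{\left(\frac{2}{3} \right)}}{8} + \frac{\sqrt{87} \operatorname{atan}{\left(\frac{\sqrt{87}}{29} \right)}}{12} + \frac{25}{4}

Whatever form F(x) takes, F'(x) = f(x) is non-negotiable.
F(x) = - \frac{x^{2} \log{\left(2 x^{4} + x^{2} + \frac{4}{3} \right)}}{2} + x^{2} - \frac{\log{\left(x^{4} + \frac{x^{2}}{2} + \frac{2}{3} \right)}}{8} - \frac{\sqrt{87} \operatorname{atan}{\left(\frac{4 \sqrt{87} x^{2}}{29} + \frac{\sqrt{87}}{29} \right)}}{12} is an antiderivative of f.
Check: d/dx[- \frac{x^{2} \log{\left(2 x^{4} + x^{2} + \frac{4}{3} \right)}}{2} + x^{2} - \frac{\log{\left(x^{4} + \frac{x^{2}}{2} + \frac{2}{3} \right)}}{8} - \frac{\sqrt{87} \operatorname{atan}{\left(\frac{4 \sqrt{87} x^{2}}{29} + \frac{\sqrt{87}}{29} \right)}}{12}] = - x \log{\left(2 x^{4} + x^{2} + \frac{4}{3} \right)} = f(x).
F(5/2) = - \frac{25 \log{\left(\frac{2057}{24} \right)}}{8} - \frac{\sqrt{87} \operatorname{atan}{\left(\frac{26 \sqrt{87}}{29} \right)}}{12} - \frac{\log{\left(\frac{2057}{48} \right)}}{8} + \frac{25}{4}; F(0) = - \frac{\sqrt{87} \operatorname{atan}{\left(\frac{\sqrt{87}}{29} \right)}}{12} - \frac{\log{\left(\frac{2}{3} \right)}}{8}.
Integral = F(5/2) - F(0) = - \frac{25 \log{\left(\frac{2057}{24} \right)}}{8} - \frac{\sqrt{87} \operatorname{atan}{\left(\frac{26 \sqrt{87}}{29} \right)}}{12} - \frac{\log{\left(\frac{2057}{48} \right)}}{8} + \frac{\log{\left(\frac{2}{3} \right)}}{8} + \frac{\sqrt{87} \operatorname{atan}{\left(\frac{\sqrt{87}}{29} \right)}}{12} + \frac{25}{4}.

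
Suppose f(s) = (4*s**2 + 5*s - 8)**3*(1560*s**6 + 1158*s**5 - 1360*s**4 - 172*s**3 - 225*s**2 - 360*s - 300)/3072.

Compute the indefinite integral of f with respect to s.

F(s) = (4*s**2 + 5*s - 8)**4*(60*s**5 - 8*s**4 - 15*s**2 - 30)/6144 + C

Recognize the product-rule pattern: f = u'v + uv' with u = -(-s**2 - 5*s/4 + 2)**4/2, v = -5*s**5 + 2*s**4/3 + 5*s**2/4 + 5/2, so integration by parts undoes it.
Check: d/ds[(4*s**2 + 5*s - 8)**4*(60*s**5 - 8*s**4 - 15*s**2 - 30)/6144] = 65*s**12/2 + 146*s**11 + 935*s**10/48 - 27145*s**9/48 - 107715*s**8/512 + 86411*s**7/96 + 17675*s**6/384 - 593759*s**5/1024 + 800*s**4/3 + 15521*s**3/768 - 2925*s**2/32 - 135*s/4 + 50, which equals f(s).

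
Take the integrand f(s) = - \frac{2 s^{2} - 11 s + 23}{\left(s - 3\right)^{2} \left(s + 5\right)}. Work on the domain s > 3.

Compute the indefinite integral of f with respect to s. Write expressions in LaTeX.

F(s) = - \frac{2 s \log{\left(\frac{s}{2} + \frac{5}{2} \right)} - 6 \log{\left(\frac{s}{2} + \frac{5}{2} \right)} - 1}{s - 3} + C

An antiderivative F(s) passes only if d/ds[F] lands on f(s) exactly.
Check: d/ds[- \frac{2 s \log{\left(\frac{s}{2} + \frac{5}{2} \right)} - 6 \log{\left(\frac{s}{2} + \frac{5}{2} \right)} - 1}{s - 3}] = \frac{- 2 s^{2} + 11 s - 23}{s^{3} - s^{2} - 21 s + 45}, which equals f(s).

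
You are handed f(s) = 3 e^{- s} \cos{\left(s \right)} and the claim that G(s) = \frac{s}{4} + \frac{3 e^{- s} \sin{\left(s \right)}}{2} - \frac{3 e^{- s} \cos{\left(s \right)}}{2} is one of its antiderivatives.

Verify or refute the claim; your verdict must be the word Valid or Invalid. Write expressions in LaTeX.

Invalid: d/ds[G] - f = \frac{1}{4}, which is not 0.

d/ds[G] = \frac{\left(e^{s} + 12 \cos{\left(s \right)}\right) e^{- s}}{4}
d/ds[G] - f(s) = \frac{1}{4} != 0.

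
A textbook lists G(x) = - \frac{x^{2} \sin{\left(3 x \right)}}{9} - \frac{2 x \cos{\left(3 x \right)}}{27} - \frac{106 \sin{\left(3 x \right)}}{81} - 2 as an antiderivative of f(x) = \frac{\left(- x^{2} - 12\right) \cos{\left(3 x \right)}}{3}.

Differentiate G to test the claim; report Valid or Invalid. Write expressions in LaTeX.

d/dx[G] = - \frac{x^{2} \cos{\left(3 x \right)}}{3} - 4 \cos{\left(3 x \right)}
This equals f(x) exactly, so the claim holds.

Valid - differentiating G returns exactly f.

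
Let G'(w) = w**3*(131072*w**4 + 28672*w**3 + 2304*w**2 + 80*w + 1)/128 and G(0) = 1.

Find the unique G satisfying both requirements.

The substitution u = -4*w**2 - w/4 works: G'(w) is exactly (dG/du)*(du/dw) for that inner function.
A general antiderivative is (-4*w**2 - w/4)**4/2 + C.
The condition gives C = 1 - (0) = 1.
So G(w) = (65536*w**8 + 16384*w**7 + 1536*w**6 + 64*w**5 + w**4 + 512)/512.
Check: d/dw[(65536*w**8 + 16384*w**7 + 1536*w**6 + 64*w**5 + w**4 + 512)/512] = 1024*w**7 + 224*w**6 + 18*w**5 + 5*w**4/8 + w**3/128, which equals G'(w).

G(w) = (65536*w**8 + 16384*w**7 + 1536*w**6 + 64*w**5 + w**4 + 512)/512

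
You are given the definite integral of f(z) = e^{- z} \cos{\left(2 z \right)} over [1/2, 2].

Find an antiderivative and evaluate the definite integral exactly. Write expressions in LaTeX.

Antiderivative: F(z) = \frac{2 e^{- z} \sin{\left(2 z \right)}}{5} - \frac{e^{- z} \cos{\left(2 z \right)}}{5}; value = - \frac{2 \sin{\left(1 \right)}}{5 e^{\frac{1}{2}}} + \frac{2 \sin{\left(4 \right)}}{5 e^{2}} - \frac{\cos{\left(4 \right)}}{5 e^{2}} + \frac{\cos{\left(1 \right)}}{5 e^{\frac{1}{2}}}

Check any antiderivative F(z) by computing F'(z) and comparing it with f(z).
F(z) = \frac{2 e^{- z} \sin{\left(2 z \right)}}{5} - \frac{e^{- z} \cos{\left(2 z \right)}}{5} is an antiderivative of f.
Check: d/dz[\frac{2 e^{- z} \sin{\left(2 z \right)}}{5} - \frac{e^{- z} \cos{\left(2 z \right)}}{5}] = e^{- z} \cos{\left(2 z \right)} = f(z).
F(2) = \frac{2 \sin{\left(4 \right)}}{5 e^{2}} - \frac{\cos{\left(4 \right)}}{5 e^{2}}; F(1/2) = - \frac{\cos{\left(1 \right)}}{5 e^{\frac{1}{2}}} + \frac{2 \sin{\left(1 \right)}}{5 e^{\frac{1}{2}}}.
Integral = F(2) - F(1/2) = - \frac{2 \sin{\left(1 \right)}}{5 e^{\frac{1}{2}}} + \frac{2 \sin{\left(4 \right)}}{5 e^{2}} - \frac{\cos{\left(4 \right)}}{5 e^{2}} + \frac{\cos{\left(1 \right)}}{5 e^{\frac{1}{2}}}.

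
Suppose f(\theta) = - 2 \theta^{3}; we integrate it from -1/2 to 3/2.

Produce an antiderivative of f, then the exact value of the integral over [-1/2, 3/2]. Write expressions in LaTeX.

Antiderivative: F(\theta) = - \frac{\theta^{4}}{2}; value = - \frac{5}{2}

A first test for any F(\theta): its \theta-derivative must equal f(\theta) identically.
F(\theta) = - \frac{\theta^{4}}{2} is an antiderivative of f.
Check: d/d\theta[- \frac{\theta^{4}}{2}] = - 2 \theta^{3} = f(\theta).
F(3/2) = - \frac{81}{32}; F(-1/2) = - \frac{1}{32}.
Integral = F(3/2) - F(-1/2) = - \frac{5}{2}.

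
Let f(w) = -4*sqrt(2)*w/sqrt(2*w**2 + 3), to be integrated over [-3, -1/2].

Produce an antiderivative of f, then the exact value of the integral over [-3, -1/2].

f matches the chain-rule pattern g'(h)*h' with inner function h(w) = 4*w**2 + 6; substituting u = h(w) collapses the integral.
F(w) = -2*sqrt(2)*sqrt(2*w**2 + 3) is an antiderivative of f.
Check: d/dw[-2*sqrt(2)*sqrt(2*w**2 + 3)] = -4*sqrt(2)*w/sqrt(2*w**2 + 3) = f(w).
F(-1/2) = -2*sqrt(7); F(-3) = -2*sqrt(42).
Integral = F(-1/2) - F(-3) = -2*sqrt(7) + 2*sqrt(42).

Antiderivative: F(w) = -2*sqrt(2)*sqrt(2*w**2 + 3); value = -2*sqrt(7) + 2*sqrt(42)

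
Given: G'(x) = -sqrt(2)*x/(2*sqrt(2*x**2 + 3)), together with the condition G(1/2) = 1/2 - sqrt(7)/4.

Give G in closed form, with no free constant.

G(x) = 1/2 - sqrt(x**2 + 3/2)/2

G'(x) matches the chain-rule pattern g'(h)*h' with inner function h(x) = x**2 + 3/2; substituting u = h(x) collapses the integral.
A general antiderivative is -sqrt(x**2 + 3/2)/2 + C.
The condition gives C = 1/2 - sqrt(7)/4 - (-sqrt(7)/4) = 1/2.
So G(x) = 1/2 - sqrt(x**2 + 3/2)/2.
Check: d/dx[1/2 - sqrt(x**2 + 3/2)/2] = -sqrt(2)*x/(2*sqrt(2*x**2 + 3)) = G'(x).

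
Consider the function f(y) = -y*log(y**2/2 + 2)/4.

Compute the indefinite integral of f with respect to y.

An antiderivative F(y) passes only if d/dy[F] lands on f(y) exactly.
Check: d/dy[-y**2*log(y**2/2 + 2)/8 + y**2/8 - log(y**2 + 4)/2] = -y*log(y**2/2 + 2)/4 = f(y).

F(y) = -y**2*log(y**2/2 + 2)/8 + y**2/8 - log(y**2 + 4)/2 + C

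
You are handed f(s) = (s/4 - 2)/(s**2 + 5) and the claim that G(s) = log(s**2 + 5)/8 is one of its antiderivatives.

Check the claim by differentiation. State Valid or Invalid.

Invalid: d/ds[G] - f = 2/(s**2 + 5), which is not 0.

d/ds[G] = s/(4*s**2 + 20)
d/ds[G] - f(s) = 2/(s**2 + 5) != 0.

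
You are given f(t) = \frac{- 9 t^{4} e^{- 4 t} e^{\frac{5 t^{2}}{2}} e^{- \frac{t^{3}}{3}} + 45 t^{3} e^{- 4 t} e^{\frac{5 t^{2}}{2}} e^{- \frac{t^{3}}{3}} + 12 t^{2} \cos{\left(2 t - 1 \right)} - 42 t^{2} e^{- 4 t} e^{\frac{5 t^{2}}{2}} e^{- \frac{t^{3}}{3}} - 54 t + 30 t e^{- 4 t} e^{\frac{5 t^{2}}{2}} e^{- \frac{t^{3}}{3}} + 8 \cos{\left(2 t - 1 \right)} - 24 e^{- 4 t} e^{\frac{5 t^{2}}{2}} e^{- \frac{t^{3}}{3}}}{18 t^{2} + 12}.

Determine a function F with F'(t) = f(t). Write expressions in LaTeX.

Recover f(t) by differentiating a candidate F(t); any mismatch rules it out.
Check: d/dt[\frac{e^{- \frac{t^{3}}{3} + \frac{5 t^{2}}{2} - 4 t}}{2} - \frac{3 \log{\left(2 t^{2} + \frac{4}{3} \right)}}{2} + \frac{\sin{\left(2 t - 1 \right)}}{3}] = \frac{- 9 t^{4} e^{- 4 t} e^{\frac{5 t^{2}}{2}} e^{- \frac{t^{3}}{3}} + 45 t^{3} e^{- 4 t} e^{\frac{5 t^{2}}{2}} e^{- \frac{t^{3}}{3}} + 12 t^{2} \cos{\left(2 t - 1 \right)} - 42 t^{2} e^{- 4 t} e^{\frac{5 t^{2}}{2}} e^{- \frac{t^{3}}{3}} - 54 t + 30 t e^{- 4 t} e^{\frac{5 t^{2}}{2}} e^{- \frac{t^{3}}{3}} + 8 \cos{\left(2 t - 1 \right)} - 24 e^{- 4 t} e^{\frac{5 t^{2}}{2}} e^{- \frac{t^{3}}{3}}}{18 t^{2} + 12} = f(t).

An antiderivative is F(t) = \frac{e^{- \frac{t^{3}}{3} + \frac{5 t^{2}}{2} - 4 t}}{2} - \frac{3 \log{\left(2 t^{2} + \frac{4}{3} \right)}}{2} + \frac{\sin{\left(2 t - 1 \right)}}{3}.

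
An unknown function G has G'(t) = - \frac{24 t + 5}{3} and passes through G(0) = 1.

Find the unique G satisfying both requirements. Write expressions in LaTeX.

A candidate passes only if d/dt[G] lands on the given G'(t) exactly.
A general antiderivative is - 4 t^{2} - \frac{5 t}{3} + C.
The condition gives C = 1 - (0) = 1.
So G(t) = - \frac{\left(3 t - 1\right) \left(4 t + 3\right)}{3}.
Check: d/dt[- \frac{\left(3 t - 1\right) \left(4 t + 3\right)}{3}] = - 8 t - \frac{5}{3}, which equals G'(t).

G(t) = - \frac{\left(3 t - 1\right) \left(4 t + 3\right)}{3}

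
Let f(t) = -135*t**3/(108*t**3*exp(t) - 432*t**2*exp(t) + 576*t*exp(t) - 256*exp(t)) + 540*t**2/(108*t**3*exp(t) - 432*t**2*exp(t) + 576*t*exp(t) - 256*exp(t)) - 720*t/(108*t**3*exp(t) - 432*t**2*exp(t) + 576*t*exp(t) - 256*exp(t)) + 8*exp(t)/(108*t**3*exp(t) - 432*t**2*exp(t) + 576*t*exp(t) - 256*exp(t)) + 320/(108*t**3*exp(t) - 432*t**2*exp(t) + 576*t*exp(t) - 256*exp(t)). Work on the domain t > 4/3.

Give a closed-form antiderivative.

Integrate term by term and add the pieces.
Check: d/dt[5*exp(-t)/4 - 1/(27*t**2 - 72*t + 48)] = (-135*t**3 + 540*t**2 - 720*t + 8*exp(t) + 320)/(108*t**3*exp(t) - 432*t**2*exp(t) + 576*t*exp(t) - 256*exp(t)), which equals f(t).

An antiderivative is F(t) = 5*exp(-t)/4 - 1/(27*t**2 - 72*t + 48).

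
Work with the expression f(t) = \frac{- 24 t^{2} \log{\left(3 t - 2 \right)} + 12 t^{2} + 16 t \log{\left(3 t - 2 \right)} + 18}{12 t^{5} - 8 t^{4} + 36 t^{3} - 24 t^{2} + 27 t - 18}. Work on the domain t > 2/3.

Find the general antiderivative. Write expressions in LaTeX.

F(t) = \frac{2 \log{\left(3 t - 2 \right)}}{2 t^{2} + 3} + C

f has the shape u'v + uv' for u = \frac{1}{t^{2} + \frac{3}{2}} and v = \log{\left(3 t - 2 \right)} — it is the derivative of the product u*v.
Check: d/dt[\frac{2 \log{\left(3 t - 2 \right)}}{2 t^{2} + 3}] = \frac{- 24 t^{2} \log{\left(3 t - 2 \right)} + 12 t^{2} + 16 t \log{\left(3 t - 2 \right)} + 18}{12 t^{5} - 8 t^{4} + 36 t^{3} - 24 t^{2} + 27 t - 18} = f(t).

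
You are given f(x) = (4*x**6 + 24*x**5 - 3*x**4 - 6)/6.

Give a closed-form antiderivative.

An antiderivative is F(x) = 2*x**7/21 + 2*x**6/3 - x**5/10 - x.

Any candidate F(x) must reproduce f(x) exactly when differentiated.
Check: d/dx[2*x**7/21 + 2*x**6/3 - x**5/10 - x] = 2*x**6/3 + 4*x**5 - x**4/2 - 1, which equals f(x).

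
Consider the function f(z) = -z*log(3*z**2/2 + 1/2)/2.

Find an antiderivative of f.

Whatever form F(z) takes, F'(z) = f(z) is non-negotiable.
Check: d/dz[(-3*z**2*log(3*z**2/2 + 1/2) + 3*z**2 - log(3*z**2 + 1))/12] = -z*log(3*z**2 + 1)/2 + z*log(2)/2, which equals f(z).

An antiderivative is F(z) = (-3*z**2*log(3*z**2/2 + 1/2) + 3*z**2 - log(3*z**2 + 1))/12.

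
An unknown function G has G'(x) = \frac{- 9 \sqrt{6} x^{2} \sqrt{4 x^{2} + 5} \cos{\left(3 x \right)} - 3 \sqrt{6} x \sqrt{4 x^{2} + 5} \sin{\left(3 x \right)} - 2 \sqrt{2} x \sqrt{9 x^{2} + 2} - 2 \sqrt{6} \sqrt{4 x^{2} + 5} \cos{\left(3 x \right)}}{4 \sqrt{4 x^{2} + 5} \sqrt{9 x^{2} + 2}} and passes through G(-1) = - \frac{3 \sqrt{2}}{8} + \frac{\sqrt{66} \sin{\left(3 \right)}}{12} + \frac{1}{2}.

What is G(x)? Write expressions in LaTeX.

G(x) = - \frac{\sqrt{\frac{3 x^{2}}{2} + \frac{1}{3}} \sin{\left(3 x \right)}}{2} - \frac{\sqrt{2 x^{2} + \frac{5}{2}}}{4} + \frac{1}{2}

Since d/dx undoes antidifferentiation here, G(x) must give back the stated G'(x).
A general antiderivative is - \frac{\sqrt{\frac{3 x^{2}}{2} + \frac{1}{3}} \sin{\left(3 x \right)}}{2} - \frac{\sqrt{2 x^{2} + \frac{5}{2}}}{4} + C.
The condition gives C = - \frac{3 \sqrt{2}}{8} + \frac{\sqrt{66} \sin{\left(3 \right)}}{12} + \frac{1}{2} - (- \frac{3 \sqrt{2}}{8} + \frac{\sqrt{66} \sin{\left(3 \right)}}{12}) = \frac{1}{2}.
So G(x) = - \frac{\sqrt{\frac{3 x^{2}}{2} + \frac{1}{3}} \sin{\left(3 x \right)}}{2} - \frac{\sqrt{2 x^{2} + \frac{5}{2}}}{4} + \frac{1}{2}.
Check: d/dx[- \frac{\sqrt{\frac{3 x^{2}}{2} + \frac{1}{3}} \sin{\left(3 x \right)}}{2} - \frac{\sqrt{2 x^{2} + \frac{5}{2}}}{4} + \frac{1}{2}] = \frac{- 9 \sqrt{6} x^{2} \sqrt{4 x^{2} + 5} \cos{\left(3 x \right)} - 3 \sqrt{6} x \sqrt{4 x^{2} + 5} \sin{\left(3 x \right)} - 2 \sqrt{2} x \sqrt{9 x^{2} + 2} - 2 \sqrt{6} \sqrt{4 x^{2} + 5} \cos{\left(3 x \right)}}{4 \sqrt{4 x^{2} + 5} \sqrt{9 x^{2} + 2}} = G'(x).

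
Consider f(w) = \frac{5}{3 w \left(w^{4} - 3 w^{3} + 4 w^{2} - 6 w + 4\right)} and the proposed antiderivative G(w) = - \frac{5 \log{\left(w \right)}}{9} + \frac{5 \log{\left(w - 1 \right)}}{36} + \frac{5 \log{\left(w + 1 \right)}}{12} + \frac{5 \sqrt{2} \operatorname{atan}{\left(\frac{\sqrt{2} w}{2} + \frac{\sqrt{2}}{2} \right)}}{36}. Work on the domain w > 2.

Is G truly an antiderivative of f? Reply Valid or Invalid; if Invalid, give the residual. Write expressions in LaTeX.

d/dw[G] = \frac{5}{3 w^{5} + 6 w^{4} + 6 w^{3} - 6 w^{2} - 9 w}
d/dw[G] - f(w) = \frac{- 25 w^{2} - 15 w - 35}{3 w^{8} - 18 w^{5} - 9 w^{4} - 18 w^{3} + 6 w^{2} + 36 w} != 0.

Invalid: d/dw[G] - f = \frac{- 25 w^{2} - 15 w - 35}{3 w^{8} - 18 w^{5} - 9 w^{4} - 18 w^{3} + 6 w^{2} + 36 w}, which is not 0.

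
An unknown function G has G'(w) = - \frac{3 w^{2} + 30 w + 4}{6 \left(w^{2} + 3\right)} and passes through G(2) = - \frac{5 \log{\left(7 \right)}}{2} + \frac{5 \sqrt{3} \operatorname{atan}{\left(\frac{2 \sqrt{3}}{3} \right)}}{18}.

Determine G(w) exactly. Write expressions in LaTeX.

For G(w) to be correct, d/dw[G] must agree with the stated G'(w) identically.
A general antiderivative is - \frac{w}{2} - \frac{5 \log{\left(w^{2} + 3 \right)}}{2} + \frac{5 \sqrt{3} \operatorname{atan}{\left(\frac{\sqrt{3} w}{3} \right)}}{18} + C.
The condition gives C = - \frac{5 \log{\left(7 \right)}}{2} + \frac{5 \sqrt{3} \operatorname{atan}{\left(\frac{2 \sqrt{3}}{3} \right)}}{18} - (- \frac{5 \log{\left(7 \right)}}{2} - 1 + \frac{5 \sqrt{3} \operatorname{atan}{\left(\frac{2 \sqrt{3}}{3} \right)}}{18}) = 1.
So G(w) = - \frac{9 w + 45 \log{\left(w^{2} + 3 \right)} - 5 \sqrt{3} \operatorname{atan}{\left(\frac{\sqrt{3} w}{3} \right)} - 18}{18}.
Check: d/dw[- \frac{9 w + 45 \log{\left(w^{2} + 3 \right)} - 5 \sqrt{3} \operatorname{atan}{\left(\frac{\sqrt{3} w}{3} \right)} - 18}{18}] = \frac{- 3 w^{2} - 30 w - 4}{6 w^{2} + 18}, which equals G'(w).

G(w) = - \frac{9 w + 45 \log{\left(w^{2} + 3 \right)} - 5 \sqrt{3} \operatorname{atan}{\left(\frac{\sqrt{3} w}{3} \right)} - 18}{18}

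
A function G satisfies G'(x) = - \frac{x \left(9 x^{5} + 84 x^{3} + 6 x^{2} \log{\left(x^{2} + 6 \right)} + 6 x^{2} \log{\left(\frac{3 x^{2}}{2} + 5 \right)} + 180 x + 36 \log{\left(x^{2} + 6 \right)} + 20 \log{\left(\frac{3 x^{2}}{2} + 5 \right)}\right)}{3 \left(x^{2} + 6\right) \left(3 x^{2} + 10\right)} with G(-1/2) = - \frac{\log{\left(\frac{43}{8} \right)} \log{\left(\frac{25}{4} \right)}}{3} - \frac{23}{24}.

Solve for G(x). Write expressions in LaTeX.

G(x) = - \frac{x^{3}}{3} - \frac{\log{\left(x^{2} + 6 \right)} \log{\left(\frac{3 x^{2}}{2} + 5 \right)}}{3} - 1

Recover the given G'(x) by differentiating a candidate G(x); any mismatch rules it out.
A general antiderivative is - \frac{x^{3}}{3} - \frac{\log{\left(x^{2} + 6 \right)} \log{\left(\frac{3 x^{2}}{2} + 5 \right)}}{3} + C.
The condition gives C = - \frac{\log{\left(\frac{43}{8} \right)} \log{\left(\frac{25}{4} \right)}}{3} - \frac{23}{24} - (- \frac{\log{\left(\frac{43}{8} \right)} \log{\left(\frac{25}{4} \right)}}{3} + \frac{1}{24}) = -1.
So G(x) = - \frac{x^{3}}{3} - \frac{\log{\left(x^{2} + 6 \right)} \log{\left(\frac{3 x^{2}}{2} + 5 \right)}}{3} - 1.
Check: d/dx[- \frac{x^{3}}{3} - \frac{\log{\left(x^{2} + 6 \right)} \log{\left(\frac{3 x^{2}}{2} + 5 \right)}}{3} - 1] = \frac{- 9 x^{6} - 84 x^{4} - 6 x^{3} \log{\left(x^{2} + 6 \right)} - 6 x^{3} \log{\left(\frac{3 x^{2}}{2} + 5 \right)} - 180 x^{2} - 36 x \log{\left(x^{2} + 6 \right)} - 20 x \log{\left(\frac{3 x^{2}}{2} + 5 \right)}}{9 x^{4} + 84 x^{2} + 180}, which equals G'(x).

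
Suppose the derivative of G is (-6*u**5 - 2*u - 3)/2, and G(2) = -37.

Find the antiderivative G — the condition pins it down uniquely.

G(u) = -u**6/2 - u**2/2 - 3*u/2

Check a candidate G(u) by differentiating: d/du[G] must match the given G'(u).
A general antiderivative is -u**6/2 - u**2/2 - 3*u/2 + C.
The condition gives C = -37 - (-37) = 0.
So G(u) = -u**6/2 - u**2/2 - 3*u/2.
Check: d/du[-u**6/2 - u**2/2 - 3*u/2] = -3*u**5 - u - 3/2, which equals G'(u).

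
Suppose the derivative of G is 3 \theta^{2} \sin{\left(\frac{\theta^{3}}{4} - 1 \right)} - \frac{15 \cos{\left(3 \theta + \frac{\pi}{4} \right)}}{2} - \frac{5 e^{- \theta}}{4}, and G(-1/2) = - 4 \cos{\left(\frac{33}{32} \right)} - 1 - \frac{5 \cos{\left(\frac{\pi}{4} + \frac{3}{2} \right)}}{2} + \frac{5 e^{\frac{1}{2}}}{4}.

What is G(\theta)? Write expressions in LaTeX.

Integrate term by term and add the pieces.
A general antiderivative is - \frac{5 \sin{\left(3 \theta + \frac{\pi}{4} \right)}}{2} - 4 \cos{\left(\frac{\theta^{3}}{4} - 1 \right)} + \frac{5 e^{- \theta}}{4} + C.
The condition gives C = - 4 \cos{\left(\frac{33}{32} \right)} - 1 - \frac{5 \cos{\left(\frac{\pi}{4} + \frac{3}{2} \right)}}{2} + \frac{5 e^{\frac{1}{2}}}{4} - (- 4 \cos{\left(\frac{33}{32} \right)} - \frac{5 \cos{\left(\frac{\pi}{4} + \frac{3}{2} \right)}}{2} + \frac{5 e^{\frac{1}{2}}}{4}) = -1.
So G(\theta) = \frac{\left(- 10 e^{\theta} \sin{\left(3 \theta + \frac{\pi}{4} \right)} - 16 e^{\theta} \cos{\left(\frac{\theta^{3}}{4} - 1 \right)} - 4 e^{\theta} + 5\right) e^{- \theta}}{4}.
Check: d/d\theta[\frac{\left(- 10 e^{\theta} \sin{\left(3 \theta + \frac{\pi}{4} \right)} - 16 e^{\theta} \cos{\left(\frac{\theta^{3}}{4} - 1 \right)} - 4 e^{\theta} + 5\right) e^{- \theta}}{4}] = \frac{\left(12 \theta^{2} e^{\theta} \sin{\left(\frac{\theta^{3}}{4} - 1 \right)} - 30 e^{\theta} \cos{\left(3 \theta + \frac{\pi}{4} \right)} - 5\right) e^{- \theta}}{4}, which equals G'(\theta).

G(\theta) = \frac{\left(- 10 e^{\theta} \sin{\left(3 \theta + \frac{\pi}{4} \right)} - 16 e^{\theta} \cos{\left(\frac{\theta^{3}}{4} - 1 \right)} - 4 e^{\theta} + 5\right) e^{- \theta}}{4}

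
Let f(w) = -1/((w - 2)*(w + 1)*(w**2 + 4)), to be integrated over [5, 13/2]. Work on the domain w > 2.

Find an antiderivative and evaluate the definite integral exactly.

The denominator factors as (w - 2)*(w + 1)*(w**2 + 4); partial fractions split f into directly integrable pieces: -(w - 6)/(40*(w**2 + 4)) + 1/(15*(w + 1)) - 1/(24*(w - 2)).
F(w) = (-10*log(w - 2) + 16*log(w + 1) - 3*log(w**2 + 4) + 18*atan(w/2))/240 is an antiderivative of f.
Check: d/dw[(-10*log(w - 2) + 16*log(w + 1) - 3*log(w**2 + 4) + 18*atan(w/2))/240] = -1/(w**4 - w**3 + 2*w**2 - 4*w - 8), which equals f(w).
F(13/2) = -log(9/2)/24 - log(185/4)/80 + 3*atan(13/4)/40 + log(15/2)/15; F(5) = -log(3)/24 - log(29)/80 + 3*atan(5/2)/40 + log(6)/15.
Integral = F(13/2) - F(5) = -log(6)/15 - 3*atan(5/2)/40 - log(9/2)/24 - log(185/4)/80 + log(29)/80 + log(3)/24 + 3*atan(13/4)/40 + log(15/2)/15.

Antiderivative: F(w) = (-10*log(w - 2) + 16*log(w + 1) - 3*log(w**2 + 4) + 18*atan(w/2))/240; value = -log(6)/15 - 3*atan(5/2)/40 - log(9/2)/24 - log(185/4)/80 + log(29)/80 + log(3)/24 + 3*atan(13/4)/40 + log(15/2)/15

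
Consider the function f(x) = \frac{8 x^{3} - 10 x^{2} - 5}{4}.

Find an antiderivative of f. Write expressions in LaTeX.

An antiderivative is F(x) = \frac{x \left(6 x^{3} - 10 x^{2} - 15\right)}{12}.

Since d/dx undoes antidifferentiation here, F'(x) = f(x) is required of F(x).
Check: d/dx[\frac{x \left(6 x^{3} - 10 x^{2} - 15\right)}{12}] = 2 x^{3} - \frac{5 x^{2}}{2} - \frac{5}{4}, which equals f(x).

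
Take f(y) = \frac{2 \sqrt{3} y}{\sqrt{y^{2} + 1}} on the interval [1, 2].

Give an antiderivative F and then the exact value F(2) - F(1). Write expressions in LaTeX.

Antiderivative: F(y) = 2 \sqrt{3} \sqrt{y^{2} + 1}; value = - 2 \sqrt{6} + 2 \sqrt{15}

f matches the chain-rule pattern g'(h)*h' with inner function h(y) = 3 y^{2} + 3; substituting u = h(y) collapses the integral.
F(y) = 2 \sqrt{3} \sqrt{y^{2} + 1} is an antiderivative of f.
Check: d/dy[2 \sqrt{3} \sqrt{y^{2} + 1}] = \frac{2 \sqrt{3} y}{\sqrt{y^{2} + 1}} = f(y).
F(2) = 2 \sqrt{15}; F(1) = 2 \sqrt{6}.
Integral = F(2) - F(1) = - 2 \sqrt{6} + 2 \sqrt{15}.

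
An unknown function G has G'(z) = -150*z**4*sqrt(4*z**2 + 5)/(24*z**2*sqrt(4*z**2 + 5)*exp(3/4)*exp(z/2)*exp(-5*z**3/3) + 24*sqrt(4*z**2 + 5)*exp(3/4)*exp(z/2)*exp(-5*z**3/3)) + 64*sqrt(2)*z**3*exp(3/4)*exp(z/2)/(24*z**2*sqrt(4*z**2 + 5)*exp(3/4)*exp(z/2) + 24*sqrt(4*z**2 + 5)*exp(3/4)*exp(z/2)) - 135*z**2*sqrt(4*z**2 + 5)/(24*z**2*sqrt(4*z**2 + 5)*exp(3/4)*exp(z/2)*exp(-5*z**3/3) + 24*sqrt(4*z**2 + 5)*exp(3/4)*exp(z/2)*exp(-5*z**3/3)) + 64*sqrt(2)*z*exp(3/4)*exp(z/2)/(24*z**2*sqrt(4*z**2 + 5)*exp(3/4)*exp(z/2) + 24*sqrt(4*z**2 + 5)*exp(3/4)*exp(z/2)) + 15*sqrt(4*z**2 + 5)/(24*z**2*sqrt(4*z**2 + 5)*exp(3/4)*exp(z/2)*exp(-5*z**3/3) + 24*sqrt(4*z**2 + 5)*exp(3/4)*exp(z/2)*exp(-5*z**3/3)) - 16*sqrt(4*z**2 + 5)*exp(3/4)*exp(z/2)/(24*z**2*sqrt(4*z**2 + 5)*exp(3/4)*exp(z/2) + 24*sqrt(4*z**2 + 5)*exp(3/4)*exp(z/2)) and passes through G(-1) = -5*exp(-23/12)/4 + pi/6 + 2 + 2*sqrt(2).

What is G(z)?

G(z) = sqrt(2)*(16*sqrt(4*z**2 + 5)*exp(3/4)*exp(z/2)*exp(-5*z**3/3) - 8*sqrt(2)*exp(3/4)*exp(z/2)*exp(-5*z**3/3)*atan(z) + 24*sqrt(2)*exp(3/4)*exp(z/2)*exp(-5*z**3/3) - 15*sqrt(2))*exp(-3/4)*exp(-z/2)*exp(5*z**3/3)/24

Integrate term by term and add the pieces.
A general antiderivative is 4*sqrt(2*z**2 + 5/2)/3 - 5*exp(5*z**3/3 - z/2 - 3/4)/4 - 2*atan(z)/3 + C.
The condition gives C = -5*exp(-23/12)/4 + pi/6 + 2 + 2*sqrt(2) - (-5*exp(-23/12)/4 + pi/6 + 2*sqrt(2)) = 2.
So G(z) = sqrt(2)*(16*sqrt(4*z**2 + 5)*exp(3/4)*exp(z/2)*exp(-5*z**3/3) - 8*sqrt(2)*exp(3/4)*exp(z/2)*exp(-5*z**3/3)*atan(z) + 24*sqrt(2)*exp(3/4)*exp(z/2)*exp(-5*z**3/3) - 15*sqrt(2))*exp(-3/4)*exp(-z/2)*exp(5*z**3/3)/24.
Check: d/dz[sqrt(2)*(16*sqrt(4*z**2 + 5)*exp(3/4)*exp(z/2)*exp(-5*z**3/3) - 8*sqrt(2)*exp(3/4)*exp(z/2)*exp(-5*z**3/3)*atan(z) + 24*sqrt(2)*exp(3/4)*exp(z/2)*exp(-5*z**3/3) - 15*sqrt(2))*exp(-3/4)*exp(-z/2)*exp(5*z**3/3)/24] = (-150*z**4*sqrt(4*z**2 + 5)*exp(5*z**3/3) + 64*sqrt(2)*z**3*exp(3/4)*exp(z/2) - 135*z**2*sqrt(4*z**2 + 5)*exp(5*z**3/3) + 64*sqrt(2)*z*exp(3/4)*exp(z/2) - 16*sqrt(4*z**2 + 5)*exp(3/4)*exp(z/2) + 15*sqrt(4*z**2 + 5)*exp(5*z**3/3))/(24*z**2*sqrt(4*z**2 + 5)*exp(3/4)*exp(z/2) + 24*sqrt(4*z**2 + 5)*exp(3/4)*exp(z/2)), which equals G'(z).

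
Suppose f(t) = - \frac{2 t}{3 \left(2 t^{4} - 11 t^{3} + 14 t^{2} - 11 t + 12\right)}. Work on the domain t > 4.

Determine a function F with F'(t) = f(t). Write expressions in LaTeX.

Factor the denominator (3 \left(t - 4\right) \left(2 t - 3\right) \left(t^{2} + 1\right)) and decompose: f = - \frac{2 \left(10 t - 11\right)}{663 \left(t^{2} + 1\right)} + \frac{8}{65 \left(2 t - 3\right)} - \frac{8}{255 \left(t - 4\right)}; each piece integrates to a log, atan, or power term.
Check: d/dt[- \frac{8 \log{\left(t - 4 \right)}}{255} + \frac{4 \log{\left(t - \frac{3}{2} \right)}}{65} - \frac{10 \log{\left(t^{2} + 1 \right)}}{663} + \frac{22 \operatorname{atan}{\left(t \right)}}{663}] = - \frac{2 t}{6 t^{4} - 33 t^{3} + 42 t^{2} - 33 t + 36}, which equals f(t).

An antiderivative is F(t) = - \frac{8 \log{\left(t - 4 \right)}}{255} + \frac{4 \log{\left(t - \frac{3}{2} \right)}}{65} - \frac{10 \log{\left(t^{2} + 1 \right)}}{663} + \frac{22 \operatorname{atan}{\left(t \right)}}{663}.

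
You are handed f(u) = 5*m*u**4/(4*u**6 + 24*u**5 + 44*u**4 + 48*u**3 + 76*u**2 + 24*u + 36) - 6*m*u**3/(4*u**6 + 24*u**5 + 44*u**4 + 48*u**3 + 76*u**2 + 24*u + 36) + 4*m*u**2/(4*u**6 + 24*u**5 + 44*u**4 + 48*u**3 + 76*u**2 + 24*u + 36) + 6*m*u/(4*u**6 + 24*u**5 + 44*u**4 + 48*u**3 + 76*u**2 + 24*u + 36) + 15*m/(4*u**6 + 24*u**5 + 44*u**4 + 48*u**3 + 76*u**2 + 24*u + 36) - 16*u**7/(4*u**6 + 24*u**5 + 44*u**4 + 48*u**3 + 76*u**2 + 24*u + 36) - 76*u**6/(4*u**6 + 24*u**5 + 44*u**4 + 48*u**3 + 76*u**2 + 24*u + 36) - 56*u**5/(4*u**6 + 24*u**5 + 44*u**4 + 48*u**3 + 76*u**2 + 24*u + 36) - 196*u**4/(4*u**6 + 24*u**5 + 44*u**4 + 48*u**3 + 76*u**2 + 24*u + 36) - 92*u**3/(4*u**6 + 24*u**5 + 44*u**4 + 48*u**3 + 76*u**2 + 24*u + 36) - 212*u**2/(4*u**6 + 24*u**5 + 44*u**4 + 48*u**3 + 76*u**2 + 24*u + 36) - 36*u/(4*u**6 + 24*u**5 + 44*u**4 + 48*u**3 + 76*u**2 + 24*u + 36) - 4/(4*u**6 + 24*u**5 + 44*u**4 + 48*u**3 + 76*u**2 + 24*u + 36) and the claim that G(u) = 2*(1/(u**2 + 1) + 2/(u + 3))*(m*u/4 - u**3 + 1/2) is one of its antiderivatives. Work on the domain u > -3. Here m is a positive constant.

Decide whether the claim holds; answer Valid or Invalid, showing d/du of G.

Invalid: d/du[G] - f = (5*m*u**4 - 6*m*u**3 + 4*m*u**2 + 6*m*u + 15*m - 16*u**7 - 76*u**6 - 56*u**5 - 196*u**4 - 92*u**3 - 212*u**2 - 36*u - 4)/(4*u**6 + 24*u**5 + 44*u**4 + 48*u**3 + 76*u**2 + 24*u + 36), which is not 0.

d/du[G] = (5*m*u**4 - 6*m*u**3 + 4*m*u**2 + 6*m*u + 15*m - 16*u**7 - 76*u**6 - 56*u**5 - 196*u**4 - 92*u**3 - 212*u**2 - 36*u - 4)/(2*u**6 + 12*u**5 + 22*u**4 + 24*u**3 + 38*u**2 + 12*u + 18)
d/du[G] - f(u) = (5*m*u**4 - 6*m*u**3 + 4*m*u**2 + 6*m*u + 15*m - 16*u**7 - 76*u**6 - 56*u**5 - 196*u**4 - 92*u**3 - 212*u**2 - 36*u - 4)/(4*u**6 + 24*u**5 + 44*u**4 + 48*u**3 + 76*u**2 + 24*u + 36) != 0.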